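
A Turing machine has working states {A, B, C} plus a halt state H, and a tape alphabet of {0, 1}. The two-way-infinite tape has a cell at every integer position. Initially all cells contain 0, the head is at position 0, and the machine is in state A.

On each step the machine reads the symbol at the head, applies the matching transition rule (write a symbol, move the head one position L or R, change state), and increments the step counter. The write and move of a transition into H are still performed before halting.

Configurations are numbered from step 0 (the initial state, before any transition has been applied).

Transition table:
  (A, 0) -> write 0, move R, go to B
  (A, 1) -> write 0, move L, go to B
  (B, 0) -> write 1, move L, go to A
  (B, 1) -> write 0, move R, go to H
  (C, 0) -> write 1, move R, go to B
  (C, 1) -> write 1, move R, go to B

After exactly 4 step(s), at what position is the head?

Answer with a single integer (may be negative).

Answer: 2

Derivation:
Step 1: in state A at pos 0, read 0 -> (A,0)->write 0,move R,goto B. Now: state=B, head=1, tape[-1..2]=0000 (head:   ^)
Step 2: in state B at pos 1, read 0 -> (B,0)->write 1,move L,goto A. Now: state=A, head=0, tape[-1..2]=0010 (head:  ^)
Step 3: in state A at pos 0, read 0 -> (A,0)->write 0,move R,goto B. Now: state=B, head=1, tape[-1..2]=0010 (head:   ^)
Step 4: in state B at pos 1, read 1 -> (B,1)->write 0,move R,goto H. Now: state=H, head=2, tape[-1..3]=00000 (head:    ^)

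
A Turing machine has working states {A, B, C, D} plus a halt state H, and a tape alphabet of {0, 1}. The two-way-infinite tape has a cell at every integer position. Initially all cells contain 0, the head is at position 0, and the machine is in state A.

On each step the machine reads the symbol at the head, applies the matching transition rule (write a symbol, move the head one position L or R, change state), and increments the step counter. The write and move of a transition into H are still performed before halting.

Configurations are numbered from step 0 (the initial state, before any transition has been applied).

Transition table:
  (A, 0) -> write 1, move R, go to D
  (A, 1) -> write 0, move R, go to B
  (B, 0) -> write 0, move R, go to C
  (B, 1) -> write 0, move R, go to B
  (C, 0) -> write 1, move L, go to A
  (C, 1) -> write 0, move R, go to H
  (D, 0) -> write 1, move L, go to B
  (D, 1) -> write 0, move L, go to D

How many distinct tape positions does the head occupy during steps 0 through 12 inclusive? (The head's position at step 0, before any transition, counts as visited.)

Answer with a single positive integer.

Answer: 4

Derivation:
Step 1: in state A at pos 0, read 0 -> (A,0)->write 1,move R,goto D. Now: state=D, head=1, tape[-1..2]=0100 (head:   ^)
Step 2: in state D at pos 1, read 0 -> (D,0)->write 1,move L,goto B. Now: state=B, head=0, tape[-1..2]=0110 (head:  ^)
Step 3: in state B at pos 0, read 1 -> (B,1)->write 0,move R,goto B. Now: state=B, head=1, tape[-1..2]=0010 (head:   ^)
Step 4: in state B at pos 1, read 1 -> (B,1)->write 0,move R,goto B. Now: state=B, head=2, tape[-1..3]=00000 (head:    ^)
Step 5: in state B at pos 2, read 0 -> (B,0)->write 0,move R,goto C. Now: state=C, head=3, tape[-1..4]=000000 (head:     ^)
Step 6: in state C at pos 3, read 0 -> (C,0)->write 1,move L,goto A. Now: state=A, head=2, tape[-1..4]=000010 (head:    ^)
Step 7: in state A at pos 2, read 0 -> (A,0)->write 1,move R,goto D. Now: state=D, head=3, tape[-1..4]=000110 (head:     ^)
Step 8: in state D at pos 3, read 1 -> (D,1)->write 0,move L,goto D. Now: state=D, head=2, tape[-1..4]=000100 (head:    ^)
Step 9: in state D at pos 2, read 1 -> (D,1)->write 0,move L,goto D. Now: state=D, head=1, tape[-1..4]=000000 (head:   ^)
Step 10: in state D at pos 1, read 0 -> (D,0)->write 1,move L,goto B. Now: state=B, head=0, tape[-1..4]=001000 (head:  ^)
Step 11: in state B at pos 0, read 0 -> (B,0)->write 0,move R,goto C. Now: state=C, head=1, tape[-1..4]=001000 (head:   ^)
Step 12: in state C at pos 1, read 1 -> (C,1)->write 0,move R,goto H. Now: state=H, head=2, tape[-1..4]=000000 (head:    ^)
Head positions at steps 0..12: starting at 0, distinct positions visited = {0, 1, 2, 3} -> 4 position(s)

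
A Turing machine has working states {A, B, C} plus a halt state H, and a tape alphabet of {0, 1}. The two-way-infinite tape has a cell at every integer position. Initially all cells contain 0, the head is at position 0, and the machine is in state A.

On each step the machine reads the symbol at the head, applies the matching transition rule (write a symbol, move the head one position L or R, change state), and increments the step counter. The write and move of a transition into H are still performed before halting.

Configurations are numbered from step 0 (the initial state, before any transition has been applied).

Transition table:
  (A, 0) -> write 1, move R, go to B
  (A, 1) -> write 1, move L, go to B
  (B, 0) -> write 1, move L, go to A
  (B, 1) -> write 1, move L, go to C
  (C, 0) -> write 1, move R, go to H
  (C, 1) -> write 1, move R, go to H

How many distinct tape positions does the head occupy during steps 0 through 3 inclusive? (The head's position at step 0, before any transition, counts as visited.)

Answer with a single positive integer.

Answer: 3

Derivation:
Step 1: in state A at pos 0, read 0 -> (A,0)->write 1,move R,goto B. Now: state=B, head=1, tape[-1..2]=0100 (head:   ^)
Step 2: in state B at pos 1, read 0 -> (B,0)->write 1,move L,goto A. Now: state=A, head=0, tape[-1..2]=0110 (head:  ^)
Step 3: in state A at pos 0, read 1 -> (A,1)->write 1,move L,goto B. Now: state=B, head=-1, tape[-2..2]=00110 (head:  ^)
Head positions at steps 0..3: starting at 0, distinct positions visited = {-1, 0, 1} -> 3 position(s)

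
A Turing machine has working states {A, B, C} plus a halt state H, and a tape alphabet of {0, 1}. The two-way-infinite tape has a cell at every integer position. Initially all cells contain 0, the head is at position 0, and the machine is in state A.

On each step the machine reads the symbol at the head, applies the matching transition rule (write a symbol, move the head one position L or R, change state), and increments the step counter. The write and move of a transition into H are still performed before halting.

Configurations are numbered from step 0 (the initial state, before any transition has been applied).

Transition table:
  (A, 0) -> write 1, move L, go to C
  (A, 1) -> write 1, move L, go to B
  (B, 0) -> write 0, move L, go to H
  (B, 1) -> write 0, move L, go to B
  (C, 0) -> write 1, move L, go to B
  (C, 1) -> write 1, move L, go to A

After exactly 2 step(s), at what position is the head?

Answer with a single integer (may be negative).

Step 1: in state A at pos 0, read 0 -> (A,0)->write 1,move L,goto C. Now: state=C, head=-1, tape[-2..1]=0010 (head:  ^)
Step 2: in state C at pos -1, read 0 -> (C,0)->write 1,move L,goto B. Now: state=B, head=-2, tape[-3..1]=00110 (head:  ^)

Answer: -2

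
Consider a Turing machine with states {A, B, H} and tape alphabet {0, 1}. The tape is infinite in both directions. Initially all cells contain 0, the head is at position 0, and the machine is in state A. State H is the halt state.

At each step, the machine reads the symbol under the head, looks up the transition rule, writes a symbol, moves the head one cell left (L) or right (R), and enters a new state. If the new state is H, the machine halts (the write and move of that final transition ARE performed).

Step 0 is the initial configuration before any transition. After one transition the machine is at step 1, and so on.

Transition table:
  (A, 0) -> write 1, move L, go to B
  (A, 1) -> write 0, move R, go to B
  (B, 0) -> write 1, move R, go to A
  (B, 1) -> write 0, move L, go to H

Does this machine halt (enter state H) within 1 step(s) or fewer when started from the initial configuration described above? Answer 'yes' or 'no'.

Answer: no

Derivation:
Step 1: in state A at pos 0, read 0 -> (A,0)->write 1,move L,goto B. Now: state=B, head=-1, tape[-2..1]=0010 (head:  ^)
After 1 step(s): state = B (not H) -> not halted within 1 -> no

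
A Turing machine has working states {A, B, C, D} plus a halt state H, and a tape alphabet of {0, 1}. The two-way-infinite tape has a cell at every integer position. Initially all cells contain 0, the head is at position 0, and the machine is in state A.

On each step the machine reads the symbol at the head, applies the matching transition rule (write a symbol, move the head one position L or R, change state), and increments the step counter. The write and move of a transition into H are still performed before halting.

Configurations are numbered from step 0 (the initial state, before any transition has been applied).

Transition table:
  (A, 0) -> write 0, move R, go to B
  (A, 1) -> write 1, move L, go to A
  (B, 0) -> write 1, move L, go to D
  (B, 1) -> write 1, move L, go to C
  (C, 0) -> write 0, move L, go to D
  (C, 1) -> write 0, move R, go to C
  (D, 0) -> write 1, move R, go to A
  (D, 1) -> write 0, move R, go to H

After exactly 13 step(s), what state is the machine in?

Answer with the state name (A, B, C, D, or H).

Answer: H

Derivation:
Step 1: in state A at pos 0, read 0 -> (A,0)->write 0,move R,goto B. Now: state=B, head=1, tape[-1..2]=0000 (head:   ^)
Step 2: in state B at pos 1, read 0 -> (B,0)->write 1,move L,goto D. Now: state=D, head=0, tape[-1..2]=0010 (head:  ^)
Step 3: in state D at pos 0, read 0 -> (D,0)->write 1,move R,goto A. Now: state=A, head=1, tape[-1..2]=0110 (head:   ^)
Step 4: in state A at pos 1, read 1 -> (A,1)->write 1,move L,goto A. Now: state=A, head=0, tape[-1..2]=0110 (head:  ^)
Step 5: in state A at pos 0, read 1 -> (A,1)->write 1,move L,goto A. Now: state=A, head=-1, tape[-2..2]=00110 (head:  ^)
Step 6: in state A at pos -1, read 0 -> (A,0)->write 0,move R,goto B. Now: state=B, head=0, tape[-2..2]=00110 (head:   ^)
Step 7: in state B at pos 0, read 1 -> (B,1)->write 1,move L,goto C. Now: state=C, head=-1, tape[-2..2]=00110 (head:  ^)
Step 8: in state C at pos -1, read 0 -> (C,0)->write 0,move L,goto D. Now: state=D, head=-2, tape[-3..2]=000110 (head:  ^)
Step 9: in state D at pos -2, read 0 -> (D,0)->write 1,move R,goto A. Now: state=A, head=-1, tape[-3..2]=010110 (head:   ^)
Step 10: in state A at pos -1, read 0 -> (A,0)->write 0,move R,goto B. Now: state=B, head=0, tape[-3..2]=010110 (head:    ^)
Step 11: in state B at pos 0, read 1 -> (B,1)->write 1,move L,goto C. Now: state=C, head=-1, tape[-3..2]=010110 (head:   ^)
Step 12: in state C at pos -1, read 0 -> (C,0)->write 0,move L,goto D. Now: state=D, head=-2, tape[-3..2]=010110 (head:  ^)
Step 13: in state D at pos -2, read 1 -> (D,1)->write 0,move R,goto H. Now: state=H, head=-1, tape[-3..2]=000110 (head:   ^)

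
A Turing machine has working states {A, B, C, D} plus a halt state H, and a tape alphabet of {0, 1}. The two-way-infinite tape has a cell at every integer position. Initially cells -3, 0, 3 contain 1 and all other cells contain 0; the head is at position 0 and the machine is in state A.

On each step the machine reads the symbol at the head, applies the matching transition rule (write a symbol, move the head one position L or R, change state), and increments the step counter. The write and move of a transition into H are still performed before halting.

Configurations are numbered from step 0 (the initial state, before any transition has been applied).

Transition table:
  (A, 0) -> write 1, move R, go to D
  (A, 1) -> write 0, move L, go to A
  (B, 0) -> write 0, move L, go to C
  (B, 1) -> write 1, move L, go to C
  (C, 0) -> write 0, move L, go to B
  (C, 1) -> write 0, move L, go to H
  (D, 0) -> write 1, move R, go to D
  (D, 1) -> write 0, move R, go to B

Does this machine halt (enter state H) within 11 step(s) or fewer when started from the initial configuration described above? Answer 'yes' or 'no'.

Step 1: in state A at pos 0, read 1 -> (A,1)->write 0,move L,goto A. Now: state=A, head=-1, tape[-4..4]=010000010 (head:    ^)
Step 2: in state A at pos -1, read 0 -> (A,0)->write 1,move R,goto D. Now: state=D, head=0, tape[-4..4]=010100010 (head:     ^)
Step 3: in state D at pos 0, read 0 -> (D,0)->write 1,move R,goto D. Now: state=D, head=1, tape[-4..4]=010110010 (head:      ^)
Step 4: in state D at pos 1, read 0 -> (D,0)->write 1,move R,goto D. Now: state=D, head=2, tape[-4..4]=010111010 (head:       ^)
Step 5: in state D at pos 2, read 0 -> (D,0)->write 1,move R,goto D. Now: state=D, head=3, tape[-4..4]=010111110 (head:        ^)
Step 6: in state D at pos 3, read 1 -> (D,1)->write 0,move R,goto B. Now: state=B, head=4, tape[-4..5]=0101111000 (head:         ^)
Step 7: in state B at pos 4, read 0 -> (B,0)->write 0,move L,goto C. Now: state=C, head=3, tape[-4..5]=0101111000 (head:        ^)
Step 8: in state C at pos 3, read 0 -> (C,0)->write 0,move L,goto B. Now: state=B, head=2, tape[-4..5]=0101111000 (head:       ^)
Step 9: in state B at pos 2, read 1 -> (B,1)->write 1,move L,goto C. Now: state=C, head=1, tape[-4..5]=0101111000 (head:      ^)
Step 10: in state C at pos 1, read 1 -> (C,1)->write 0,move L,goto H. Now: state=H, head=0, tape[-4..5]=0101101000 (head:     ^)
State H reached at step 10; 10 <= 11 -> yes

Answer: yes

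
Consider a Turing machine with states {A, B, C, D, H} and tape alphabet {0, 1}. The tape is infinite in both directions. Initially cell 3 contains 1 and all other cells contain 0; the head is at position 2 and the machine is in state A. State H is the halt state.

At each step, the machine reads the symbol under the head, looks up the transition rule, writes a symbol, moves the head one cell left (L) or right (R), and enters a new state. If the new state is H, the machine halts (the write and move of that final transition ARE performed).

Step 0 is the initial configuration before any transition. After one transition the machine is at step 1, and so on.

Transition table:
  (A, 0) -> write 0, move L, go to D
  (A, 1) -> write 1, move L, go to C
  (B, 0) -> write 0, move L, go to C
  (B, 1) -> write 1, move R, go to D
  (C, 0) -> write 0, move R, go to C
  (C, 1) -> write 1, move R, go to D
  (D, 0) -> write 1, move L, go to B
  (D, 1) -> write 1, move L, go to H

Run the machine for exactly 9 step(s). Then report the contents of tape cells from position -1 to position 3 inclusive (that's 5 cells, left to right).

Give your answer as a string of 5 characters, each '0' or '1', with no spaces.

Step 1: in state A at pos 2, read 0 -> (A,0)->write 0,move L,goto D. Now: state=D, head=1, tape[0..4]=00010 (head:  ^)
Step 2: in state D at pos 1, read 0 -> (D,0)->write 1,move L,goto B. Now: state=B, head=0, tape[-1..4]=001010 (head:  ^)
Step 3: in state B at pos 0, read 0 -> (B,0)->write 0,move L,goto C. Now: state=C, head=-1, tape[-2..4]=0001010 (head:  ^)
Step 4: in state C at pos -1, read 0 -> (C,0)->write 0,move R,goto C. Now: state=C, head=0, tape[-2..4]=0001010 (head:   ^)
Step 5: in state C at pos 0, read 0 -> (C,0)->write 0,move R,goto C. Now: state=C, head=1, tape[-2..4]=0001010 (head:    ^)
Step 6: in state C at pos 1, read 1 -> (C,1)->write 1,move R,goto D. Now: state=D, head=2, tape[-2..4]=0001010 (head:     ^)
Step 7: in state D at pos 2, read 0 -> (D,0)->write 1,move L,goto B. Now: state=B, head=1, tape[-2..4]=0001110 (head:    ^)
Step 8: in state B at pos 1, read 1 -> (B,1)->write 1,move R,goto D. Now: state=D, head=2, tape[-2..4]=0001110 (head:     ^)
Step 9: in state D at pos 2, read 1 -> (D,1)->write 1,move L,goto H. Now: state=H, head=1, tape[-2..4]=0001110 (head:    ^)

Answer: 00111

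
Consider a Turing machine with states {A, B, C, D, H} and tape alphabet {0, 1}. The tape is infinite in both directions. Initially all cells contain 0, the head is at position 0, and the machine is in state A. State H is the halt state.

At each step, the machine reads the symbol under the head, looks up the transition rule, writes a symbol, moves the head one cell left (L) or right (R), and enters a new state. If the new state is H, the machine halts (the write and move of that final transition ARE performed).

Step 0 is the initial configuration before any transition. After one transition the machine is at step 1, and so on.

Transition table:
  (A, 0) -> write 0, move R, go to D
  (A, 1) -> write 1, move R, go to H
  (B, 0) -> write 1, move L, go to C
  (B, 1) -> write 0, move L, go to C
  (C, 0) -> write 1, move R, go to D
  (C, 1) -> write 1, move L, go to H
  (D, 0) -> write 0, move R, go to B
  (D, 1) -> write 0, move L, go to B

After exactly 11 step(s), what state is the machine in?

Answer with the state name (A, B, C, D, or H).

Step 1: in state A at pos 0, read 0 -> (A,0)->write 0,move R,goto D. Now: state=D, head=1, tape[-1..2]=0000 (head:   ^)
Step 2: in state D at pos 1, read 0 -> (D,0)->write 0,move R,goto B. Now: state=B, head=2, tape[-1..3]=00000 (head:    ^)
Step 3: in state B at pos 2, read 0 -> (B,0)->write 1,move L,goto C. Now: state=C, head=1, tape[-1..3]=00010 (head:   ^)
Step 4: in state C at pos 1, read 0 -> (C,0)->write 1,move R,goto D. Now: state=D, head=2, tape[-1..3]=00110 (head:    ^)
Step 5: in state D at pos 2, read 1 -> (D,1)->write 0,move L,goto B. Now: state=B, head=1, tape[-1..3]=00100 (head:   ^)
Step 6: in state B at pos 1, read 1 -> (B,1)->write 0,move L,goto C. Now: state=C, head=0, tape[-1..3]=00000 (head:  ^)
Step 7: in state C at pos 0, read 0 -> (C,0)->write 1,move R,goto D. Now: state=D, head=1, tape[-1..3]=01000 (head:   ^)
Step 8: in state D at pos 1, read 0 -> (D,0)->write 0,move R,goto B. Now: state=B, head=2, tape[-1..3]=01000 (head:    ^)
Step 9: in state B at pos 2, read 0 -> (B,0)->write 1,move L,goto C. Now: state=C, head=1, tape[-1..3]=01010 (head:   ^)
Step 10: in state C at pos 1, read 0 -> (C,0)->write 1,move R,goto D. Now: state=D, head=2, tape[-1..3]=01110 (head:    ^)
Step 11: in state D at pos 2, read 1 -> (D,1)->write 0,move L,goto B. Now: state=B, head=1, tape[-1..3]=01100 (head:   ^)

Answer: B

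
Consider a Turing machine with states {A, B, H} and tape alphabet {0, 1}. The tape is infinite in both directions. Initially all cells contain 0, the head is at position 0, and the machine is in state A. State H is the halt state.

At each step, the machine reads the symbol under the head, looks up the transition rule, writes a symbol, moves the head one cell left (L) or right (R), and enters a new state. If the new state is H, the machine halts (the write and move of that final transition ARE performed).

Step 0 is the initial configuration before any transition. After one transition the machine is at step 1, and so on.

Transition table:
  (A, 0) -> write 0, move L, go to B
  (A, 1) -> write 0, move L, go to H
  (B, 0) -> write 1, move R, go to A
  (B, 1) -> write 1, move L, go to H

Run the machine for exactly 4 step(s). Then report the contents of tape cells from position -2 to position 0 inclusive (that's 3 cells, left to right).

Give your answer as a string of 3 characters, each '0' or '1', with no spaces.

Answer: 010

Derivation:
Step 1: in state A at pos 0, read 0 -> (A,0)->write 0,move L,goto B. Now: state=B, head=-1, tape[-2..1]=0000 (head:  ^)
Step 2: in state B at pos -1, read 0 -> (B,0)->write 1,move R,goto A. Now: state=A, head=0, tape[-2..1]=0100 (head:   ^)
Step 3: in state A at pos 0, read 0 -> (A,0)->write 0,move L,goto B. Now: state=B, head=-1, tape[-2..1]=0100 (head:  ^)
Step 4: in state B at pos -1, read 1 -> (B,1)->write 1,move L,goto H. Now: state=H, head=-2, tape[-3..1]=00100 (head:  ^)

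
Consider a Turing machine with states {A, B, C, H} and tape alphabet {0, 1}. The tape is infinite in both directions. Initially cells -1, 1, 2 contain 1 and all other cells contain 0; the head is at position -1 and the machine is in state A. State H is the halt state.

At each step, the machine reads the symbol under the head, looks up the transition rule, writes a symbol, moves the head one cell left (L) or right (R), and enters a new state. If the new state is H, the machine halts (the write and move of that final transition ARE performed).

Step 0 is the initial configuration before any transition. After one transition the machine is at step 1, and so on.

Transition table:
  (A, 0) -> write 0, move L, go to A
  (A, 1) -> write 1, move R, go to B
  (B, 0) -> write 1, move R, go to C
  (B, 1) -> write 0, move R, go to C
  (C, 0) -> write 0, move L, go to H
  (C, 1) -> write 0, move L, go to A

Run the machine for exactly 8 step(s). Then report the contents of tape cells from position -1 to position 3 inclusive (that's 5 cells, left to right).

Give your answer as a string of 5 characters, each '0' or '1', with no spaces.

Step 1: in state A at pos -1, read 1 -> (A,1)->write 1,move R,goto B. Now: state=B, head=0, tape[-2..3]=010110 (head:   ^)
Step 2: in state B at pos 0, read 0 -> (B,0)->write 1,move R,goto C. Now: state=C, head=1, tape[-2..3]=011110 (head:    ^)
Step 3: in state C at pos 1, read 1 -> (C,1)->write 0,move L,goto A. Now: state=A, head=0, tape[-2..3]=011010 (head:   ^)
Step 4: in state A at pos 0, read 1 -> (A,1)->write 1,move R,goto B. Now: state=B, head=1, tape[-2..3]=011010 (head:    ^)
Step 5: in state B at pos 1, read 0 -> (B,0)->write 1,move R,goto C. Now: state=C, head=2, tape[-2..3]=011110 (head:     ^)
Step 6: in state C at pos 2, read 1 -> (C,1)->write 0,move L,goto A. Now: state=A, head=1, tape[-2..3]=011100 (head:    ^)
Step 7: in state A at pos 1, read 1 -> (A,1)->write 1,move R,goto B. Now: state=B, head=2, tape[-2..3]=011100 (head:     ^)
Step 8: in state B at pos 2, read 0 -> (B,0)->write 1,move R,goto C. Now: state=C, head=3, tape[-2..4]=0111100 (head:      ^)

Answer: 11110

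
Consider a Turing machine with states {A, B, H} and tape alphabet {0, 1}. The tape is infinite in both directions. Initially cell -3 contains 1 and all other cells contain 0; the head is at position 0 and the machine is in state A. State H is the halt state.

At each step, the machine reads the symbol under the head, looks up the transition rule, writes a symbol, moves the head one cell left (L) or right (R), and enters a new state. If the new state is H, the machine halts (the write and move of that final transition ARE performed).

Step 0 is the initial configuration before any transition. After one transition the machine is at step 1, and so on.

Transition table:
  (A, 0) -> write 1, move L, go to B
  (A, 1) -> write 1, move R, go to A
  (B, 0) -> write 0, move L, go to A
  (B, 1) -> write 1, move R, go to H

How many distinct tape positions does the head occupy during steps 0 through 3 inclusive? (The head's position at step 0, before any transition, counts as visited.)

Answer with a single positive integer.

Answer: 4

Derivation:
Step 1: in state A at pos 0, read 0 -> (A,0)->write 1,move L,goto B. Now: state=B, head=-1, tape[-4..1]=010010 (head:    ^)
Step 2: in state B at pos -1, read 0 -> (B,0)->write 0,move L,goto A. Now: state=A, head=-2, tape[-4..1]=010010 (head:   ^)
Step 3: in state A at pos -2, read 0 -> (A,0)->write 1,move L,goto B. Now: state=B, head=-3, tape[-4..1]=011010 (head:  ^)
Head positions at steps 0..3: starting at 0, distinct positions visited = {-3, -2, -1, 0} -> 4 position(s)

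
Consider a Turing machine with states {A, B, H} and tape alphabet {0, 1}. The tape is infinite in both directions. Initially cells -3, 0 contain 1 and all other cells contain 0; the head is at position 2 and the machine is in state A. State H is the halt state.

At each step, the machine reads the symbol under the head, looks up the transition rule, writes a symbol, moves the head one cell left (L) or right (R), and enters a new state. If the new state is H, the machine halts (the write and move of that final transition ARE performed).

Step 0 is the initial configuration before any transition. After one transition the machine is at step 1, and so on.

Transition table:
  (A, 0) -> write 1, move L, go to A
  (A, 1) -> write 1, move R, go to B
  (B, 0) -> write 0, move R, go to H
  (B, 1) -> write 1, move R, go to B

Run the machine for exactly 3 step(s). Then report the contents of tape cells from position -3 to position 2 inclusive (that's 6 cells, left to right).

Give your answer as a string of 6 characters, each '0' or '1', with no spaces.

Answer: 100111

Derivation:
Step 1: in state A at pos 2, read 0 -> (A,0)->write 1,move L,goto A. Now: state=A, head=1, tape[-4..3]=01001010 (head:      ^)
Step 2: in state A at pos 1, read 0 -> (A,0)->write 1,move L,goto A. Now: state=A, head=0, tape[-4..3]=01001110 (head:     ^)
Step 3: in state A at pos 0, read 1 -> (A,1)->write 1,move R,goto B. Now: state=B, head=1, tape[-4..3]=01001110 (head:      ^)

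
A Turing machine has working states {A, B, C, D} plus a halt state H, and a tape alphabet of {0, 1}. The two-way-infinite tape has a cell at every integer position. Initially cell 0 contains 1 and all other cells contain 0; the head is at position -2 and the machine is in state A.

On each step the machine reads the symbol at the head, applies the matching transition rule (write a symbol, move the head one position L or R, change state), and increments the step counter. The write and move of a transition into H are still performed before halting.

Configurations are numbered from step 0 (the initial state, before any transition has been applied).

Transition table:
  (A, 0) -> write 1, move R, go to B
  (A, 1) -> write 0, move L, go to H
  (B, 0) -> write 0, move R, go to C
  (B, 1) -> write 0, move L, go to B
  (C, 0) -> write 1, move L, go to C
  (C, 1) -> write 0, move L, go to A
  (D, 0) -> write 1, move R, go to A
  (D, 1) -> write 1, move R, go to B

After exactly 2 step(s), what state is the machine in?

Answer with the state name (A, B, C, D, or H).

Answer: C

Derivation:
Step 1: in state A at pos -2, read 0 -> (A,0)->write 1,move R,goto B. Now: state=B, head=-1, tape[-3..1]=01010 (head:   ^)
Step 2: in state B at pos -1, read 0 -> (B,0)->write 0,move R,goto C. Now: state=C, head=0, tape[-3..1]=01010 (head:    ^)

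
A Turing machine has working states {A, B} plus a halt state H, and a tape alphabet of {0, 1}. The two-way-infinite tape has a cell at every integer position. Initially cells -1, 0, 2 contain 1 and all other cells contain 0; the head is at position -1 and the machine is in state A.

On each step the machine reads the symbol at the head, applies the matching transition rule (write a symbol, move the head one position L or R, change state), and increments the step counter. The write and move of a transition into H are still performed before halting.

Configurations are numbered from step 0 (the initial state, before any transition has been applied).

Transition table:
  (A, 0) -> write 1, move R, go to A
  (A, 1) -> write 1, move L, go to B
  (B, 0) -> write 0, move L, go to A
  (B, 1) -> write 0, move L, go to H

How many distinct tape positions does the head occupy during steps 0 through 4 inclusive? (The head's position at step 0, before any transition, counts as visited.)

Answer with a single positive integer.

Answer: 3

Derivation:
Step 1: in state A at pos -1, read 1 -> (A,1)->write 1,move L,goto B. Now: state=B, head=-2, tape[-3..3]=0011010 (head:  ^)
Step 2: in state B at pos -2, read 0 -> (B,0)->write 0,move L,goto A. Now: state=A, head=-3, tape[-4..3]=00011010 (head:  ^)
Step 3: in state A at pos -3, read 0 -> (A,0)->write 1,move R,goto A. Now: state=A, head=-2, tape[-4..3]=01011010 (head:   ^)
Step 4: in state A at pos -2, read 0 -> (A,0)->write 1,move R,goto A. Now: state=A, head=-1, tape[-4..3]=01111010 (head:    ^)
Head positions at steps 0..4: starting at -1, distinct positions visited = {-3, -2, -1} -> 3 position(s)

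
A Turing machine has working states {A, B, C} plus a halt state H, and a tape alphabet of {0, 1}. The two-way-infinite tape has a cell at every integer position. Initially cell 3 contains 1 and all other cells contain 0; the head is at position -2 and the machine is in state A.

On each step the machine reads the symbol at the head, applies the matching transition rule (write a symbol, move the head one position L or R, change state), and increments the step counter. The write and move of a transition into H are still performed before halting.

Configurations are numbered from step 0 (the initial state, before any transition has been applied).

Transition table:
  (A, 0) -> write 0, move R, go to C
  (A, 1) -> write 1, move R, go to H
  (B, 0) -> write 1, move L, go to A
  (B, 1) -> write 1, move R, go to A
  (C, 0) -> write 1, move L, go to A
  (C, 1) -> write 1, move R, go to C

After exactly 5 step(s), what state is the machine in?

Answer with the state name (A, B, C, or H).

Answer: A

Derivation:
Step 1: in state A at pos -2, read 0 -> (A,0)->write 0,move R,goto C. Now: state=C, head=-1, tape[-3..4]=00000010 (head:   ^)
Step 2: in state C at pos -1, read 0 -> (C,0)->write 1,move L,goto A. Now: state=A, head=-2, tape[-3..4]=00100010 (head:  ^)
Step 3: in state A at pos -2, read 0 -> (A,0)->write 0,move R,goto C. Now: state=C, head=-1, tape[-3..4]=00100010 (head:   ^)
Step 4: in state C at pos -1, read 1 -> (C,1)->write 1,move R,goto C. Now: state=C, head=0, tape[-3..4]=00100010 (head:    ^)
Step 5: in state C at pos 0, read 0 -> (C,0)->write 1,move L,goto A. Now: state=A, head=-1, tape[-3..4]=00110010 (head:   ^)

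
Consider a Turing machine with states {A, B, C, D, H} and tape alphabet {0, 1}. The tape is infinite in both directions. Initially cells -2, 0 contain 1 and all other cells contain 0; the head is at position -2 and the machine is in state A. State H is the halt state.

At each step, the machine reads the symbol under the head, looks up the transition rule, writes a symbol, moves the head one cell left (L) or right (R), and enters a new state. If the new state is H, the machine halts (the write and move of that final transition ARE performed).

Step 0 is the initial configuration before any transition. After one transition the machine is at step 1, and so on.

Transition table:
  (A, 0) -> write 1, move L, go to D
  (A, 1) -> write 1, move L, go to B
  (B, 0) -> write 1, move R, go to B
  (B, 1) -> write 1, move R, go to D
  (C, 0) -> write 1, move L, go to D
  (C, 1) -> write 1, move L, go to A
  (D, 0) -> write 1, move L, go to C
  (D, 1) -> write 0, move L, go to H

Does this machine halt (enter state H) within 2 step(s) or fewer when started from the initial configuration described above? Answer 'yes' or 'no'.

Step 1: in state A at pos -2, read 1 -> (A,1)->write 1,move L,goto B. Now: state=B, head=-3, tape[-4..1]=001010 (head:  ^)
Step 2: in state B at pos -3, read 0 -> (B,0)->write 1,move R,goto B. Now: state=B, head=-2, tape[-4..1]=011010 (head:   ^)
After 2 step(s): state = B (not H) -> not halted within 2 -> no

Answer: no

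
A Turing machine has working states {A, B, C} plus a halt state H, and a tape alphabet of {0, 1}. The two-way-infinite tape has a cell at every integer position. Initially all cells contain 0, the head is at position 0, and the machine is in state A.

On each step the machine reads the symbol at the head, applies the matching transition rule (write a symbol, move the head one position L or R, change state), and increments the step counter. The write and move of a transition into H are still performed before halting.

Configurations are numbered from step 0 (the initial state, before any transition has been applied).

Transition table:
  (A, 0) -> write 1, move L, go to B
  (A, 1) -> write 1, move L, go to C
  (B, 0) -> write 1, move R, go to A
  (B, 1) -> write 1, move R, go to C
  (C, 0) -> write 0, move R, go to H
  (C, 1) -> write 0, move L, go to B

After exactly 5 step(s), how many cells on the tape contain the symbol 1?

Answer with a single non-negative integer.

Answer: 2

Derivation:
Step 1: in state A at pos 0, read 0 -> (A,0)->write 1,move L,goto B. Now: state=B, head=-1, tape[-2..1]=0010 (head:  ^)
Step 2: in state B at pos -1, read 0 -> (B,0)->write 1,move R,goto A. Now: state=A, head=0, tape[-2..1]=0110 (head:   ^)
Step 3: in state A at pos 0, read 1 -> (A,1)->write 1,move L,goto C. Now: state=C, head=-1, tape[-2..1]=0110 (head:  ^)
Step 4: in state C at pos -1, read 1 -> (C,1)->write 0,move L,goto B. Now: state=B, head=-2, tape[-3..1]=00010 (head:  ^)
Step 5: in state B at pos -2, read 0 -> (B,0)->write 1,move R,goto A. Now: state=A, head=-1, tape[-3..1]=01010 (head:   ^)
Cells containing 1 after step 5: {-2, 0} -> 2 cell(s)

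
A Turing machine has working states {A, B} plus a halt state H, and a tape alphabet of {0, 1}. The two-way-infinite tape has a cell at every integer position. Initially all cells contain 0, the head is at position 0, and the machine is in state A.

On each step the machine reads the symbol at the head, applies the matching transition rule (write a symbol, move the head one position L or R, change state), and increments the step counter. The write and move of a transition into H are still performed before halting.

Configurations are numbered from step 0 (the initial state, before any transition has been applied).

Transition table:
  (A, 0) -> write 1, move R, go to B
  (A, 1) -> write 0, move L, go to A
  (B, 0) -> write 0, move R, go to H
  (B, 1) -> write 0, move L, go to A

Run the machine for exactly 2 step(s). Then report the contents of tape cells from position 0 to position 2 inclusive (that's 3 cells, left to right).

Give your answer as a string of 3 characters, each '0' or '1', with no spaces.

Step 1: in state A at pos 0, read 0 -> (A,0)->write 1,move R,goto B. Now: state=B, head=1, tape[-1..2]=0100 (head:   ^)
Step 2: in state B at pos 1, read 0 -> (B,0)->write 0,move R,goto H. Now: state=H, head=2, tape[-1..3]=01000 (head:    ^)

Answer: 100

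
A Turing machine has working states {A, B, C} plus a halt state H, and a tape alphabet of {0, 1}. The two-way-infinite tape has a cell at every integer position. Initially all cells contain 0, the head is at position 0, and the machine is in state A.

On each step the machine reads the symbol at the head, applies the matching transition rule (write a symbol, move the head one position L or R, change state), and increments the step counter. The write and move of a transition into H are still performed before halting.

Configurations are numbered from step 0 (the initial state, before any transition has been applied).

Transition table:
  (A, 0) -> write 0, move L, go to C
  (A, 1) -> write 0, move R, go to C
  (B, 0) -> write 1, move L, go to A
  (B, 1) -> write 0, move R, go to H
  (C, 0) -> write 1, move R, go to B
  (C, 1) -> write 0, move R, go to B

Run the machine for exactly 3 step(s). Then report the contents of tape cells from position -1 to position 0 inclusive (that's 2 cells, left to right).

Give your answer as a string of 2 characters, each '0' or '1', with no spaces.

Step 1: in state A at pos 0, read 0 -> (A,0)->write 0,move L,goto C. Now: state=C, head=-1, tape[-2..1]=0000 (head:  ^)
Step 2: in state C at pos -1, read 0 -> (C,0)->write 1,move R,goto B. Now: state=B, head=0, tape[-2..1]=0100 (head:   ^)
Step 3: in state B at pos 0, read 0 -> (B,0)->write 1,move L,goto A. Now: state=A, head=-1, tape[-2..1]=0110 (head:  ^)

Answer: 11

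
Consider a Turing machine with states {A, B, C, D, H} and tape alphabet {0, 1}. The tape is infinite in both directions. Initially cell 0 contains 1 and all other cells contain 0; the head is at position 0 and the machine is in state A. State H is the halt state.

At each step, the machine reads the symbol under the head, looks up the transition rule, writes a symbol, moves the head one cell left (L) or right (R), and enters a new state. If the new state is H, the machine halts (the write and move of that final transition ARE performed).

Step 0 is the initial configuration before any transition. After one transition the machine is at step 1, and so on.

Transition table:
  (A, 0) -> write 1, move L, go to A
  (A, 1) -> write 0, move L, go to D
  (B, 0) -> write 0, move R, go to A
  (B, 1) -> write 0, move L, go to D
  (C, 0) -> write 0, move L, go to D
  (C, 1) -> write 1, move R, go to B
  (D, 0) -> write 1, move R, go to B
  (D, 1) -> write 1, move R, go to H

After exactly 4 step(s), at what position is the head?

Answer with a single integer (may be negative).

Step 1: in state A at pos 0, read 1 -> (A,1)->write 0,move L,goto D. Now: state=D, head=-1, tape[-2..1]=0000 (head:  ^)
Step 2: in state D at pos -1, read 0 -> (D,0)->write 1,move R,goto B. Now: state=B, head=0, tape[-2..1]=0100 (head:   ^)
Step 3: in state B at pos 0, read 0 -> (B,0)->write 0,move R,goto A. Now: state=A, head=1, tape[-2..2]=01000 (head:    ^)
Step 4: in state A at pos 1, read 0 -> (A,0)->write 1,move L,goto A. Now: state=A, head=0, tape[-2..2]=01010 (head:   ^)

Answer: 0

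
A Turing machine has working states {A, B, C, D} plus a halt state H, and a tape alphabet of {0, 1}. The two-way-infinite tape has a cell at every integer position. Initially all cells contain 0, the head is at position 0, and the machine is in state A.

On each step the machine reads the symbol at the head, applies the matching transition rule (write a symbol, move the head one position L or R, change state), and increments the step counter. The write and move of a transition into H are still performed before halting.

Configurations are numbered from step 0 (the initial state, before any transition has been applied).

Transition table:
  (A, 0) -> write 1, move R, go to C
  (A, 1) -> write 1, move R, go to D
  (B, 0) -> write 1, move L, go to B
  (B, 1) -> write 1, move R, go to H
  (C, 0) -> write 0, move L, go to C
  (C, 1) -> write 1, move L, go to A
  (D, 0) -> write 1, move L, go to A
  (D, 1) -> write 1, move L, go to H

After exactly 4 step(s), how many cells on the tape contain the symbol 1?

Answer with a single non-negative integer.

Answer: 2

Derivation:
Step 1: in state A at pos 0, read 0 -> (A,0)->write 1,move R,goto C. Now: state=C, head=1, tape[-1..2]=0100 (head:   ^)
Step 2: in state C at pos 1, read 0 -> (C,0)->write 0,move L,goto C. Now: state=C, head=0, tape[-1..2]=0100 (head:  ^)
Step 3: in state C at pos 0, read 1 -> (C,1)->write 1,move L,goto A. Now: state=A, head=-1, tape[-2..2]=00100 (head:  ^)
Step 4: in state A at pos -1, read 0 -> (A,0)->write 1,move R,goto C. Now: state=C, head=0, tape[-2..2]=01100 (head:   ^)
Cells containing 1 after step 4: {-1, 0} -> 2 cell(s)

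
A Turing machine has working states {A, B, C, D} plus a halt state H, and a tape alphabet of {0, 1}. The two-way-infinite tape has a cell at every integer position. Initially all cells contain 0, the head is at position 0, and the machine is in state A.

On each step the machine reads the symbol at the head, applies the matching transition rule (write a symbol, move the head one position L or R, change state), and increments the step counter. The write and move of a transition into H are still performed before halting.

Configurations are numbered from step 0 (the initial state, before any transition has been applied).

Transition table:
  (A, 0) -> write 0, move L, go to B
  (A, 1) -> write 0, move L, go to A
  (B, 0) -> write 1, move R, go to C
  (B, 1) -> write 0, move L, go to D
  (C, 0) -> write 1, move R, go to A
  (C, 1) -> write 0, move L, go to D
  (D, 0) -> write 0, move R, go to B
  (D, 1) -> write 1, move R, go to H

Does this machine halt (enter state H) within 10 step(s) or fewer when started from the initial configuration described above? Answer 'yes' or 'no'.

Answer: yes

Derivation:
Step 1: in state A at pos 0, read 0 -> (A,0)->write 0,move L,goto B. Now: state=B, head=-1, tape[-2..1]=0000 (head:  ^)
Step 2: in state B at pos -1, read 0 -> (B,0)->write 1,move R,goto C. Now: state=C, head=0, tape[-2..1]=0100 (head:   ^)
Step 3: in state C at pos 0, read 0 -> (C,0)->write 1,move R,goto A. Now: state=A, head=1, tape[-2..2]=01100 (head:    ^)
Step 4: in state A at pos 1, read 0 -> (A,0)->write 0,move L,goto B. Now: state=B, head=0, tape[-2..2]=01100 (head:   ^)
Step 5: in state B at pos 0, read 1 -> (B,1)->write 0,move L,goto D. Now: state=D, head=-1, tape[-2..2]=01000 (head:  ^)
Step 6: in state D at pos -1, read 1 -> (D,1)->write 1,move R,goto H. Now: state=H, head=0, tape[-2..2]=01000 (head:   ^)
State H reached at step 6; 6 <= 10 -> yes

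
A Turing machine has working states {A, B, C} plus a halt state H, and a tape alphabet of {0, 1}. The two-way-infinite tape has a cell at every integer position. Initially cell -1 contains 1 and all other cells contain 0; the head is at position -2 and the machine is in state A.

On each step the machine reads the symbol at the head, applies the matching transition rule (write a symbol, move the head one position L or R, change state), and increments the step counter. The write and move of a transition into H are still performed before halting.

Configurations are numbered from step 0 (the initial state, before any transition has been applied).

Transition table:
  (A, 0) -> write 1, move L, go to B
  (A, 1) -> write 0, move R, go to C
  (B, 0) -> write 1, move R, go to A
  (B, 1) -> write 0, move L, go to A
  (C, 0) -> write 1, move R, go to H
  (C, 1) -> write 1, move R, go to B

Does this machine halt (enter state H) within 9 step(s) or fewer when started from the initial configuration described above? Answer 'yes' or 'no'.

Step 1: in state A at pos -2, read 0 -> (A,0)->write 1,move L,goto B. Now: state=B, head=-3, tape[-4..0]=00110 (head:  ^)
Step 2: in state B at pos -3, read 0 -> (B,0)->write 1,move R,goto A. Now: state=A, head=-2, tape[-4..0]=01110 (head:   ^)
Step 3: in state A at pos -2, read 1 -> (A,1)->write 0,move R,goto C. Now: state=C, head=-1, tape[-4..0]=01010 (head:    ^)
Step 4: in state C at pos -1, read 1 -> (C,1)->write 1,move R,goto B. Now: state=B, head=0, tape[-4..1]=010100 (head:     ^)
Step 5: in state B at pos 0, read 0 -> (B,0)->write 1,move R,goto A. Now: state=A, head=1, tape[-4..2]=0101100 (head:      ^)
Step 6: in state A at pos 1, read 0 -> (A,0)->write 1,move L,goto B. Now: state=B, head=0, tape[-4..2]=0101110 (head:     ^)
Step 7: in state B at pos 0, read 1 -> (B,1)->write 0,move L,goto A. Now: state=A, head=-1, tape[-4..2]=0101010 (head:    ^)
Step 8: in state A at pos -1, read 1 -> (A,1)->write 0,move R,goto C. Now: state=C, head=0, tape[-4..2]=0100010 (head:     ^)
Step 9: in state C at pos 0, read 0 -> (C,0)->write 1,move R,goto H. Now: state=H, head=1, tape[-4..2]=0100110 (head:      ^)
State H reached at step 9; 9 <= 9 -> yes

Answer: yes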